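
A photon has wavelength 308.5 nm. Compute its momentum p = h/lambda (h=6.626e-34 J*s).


p = h / lambda
= 6.626e-34 / (308.5e-9)
= 6.626e-34 / 3.0850e-07
= 2.1478e-27 kg*m/s

2.1478e-27


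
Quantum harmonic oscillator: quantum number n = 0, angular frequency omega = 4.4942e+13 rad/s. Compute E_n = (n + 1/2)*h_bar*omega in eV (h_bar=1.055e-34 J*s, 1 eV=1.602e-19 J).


E = (n + 1/2) * h_bar * omega
= (0 + 0.5) * 1.055e-34 * 4.4942e+13
= 0.5 * 4.7414e-21
= 2.3707e-21 J
= 0.0148 eV

0.0148


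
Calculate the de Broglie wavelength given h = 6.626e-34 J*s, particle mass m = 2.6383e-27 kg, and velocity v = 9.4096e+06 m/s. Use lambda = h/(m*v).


lambda = h / (m * v)
= 6.626e-34 / (2.6383e-27 * 9.4096e+06)
= 6.626e-34 / 2.4825e-20
= 2.6690e-14 m

2.6690e-14


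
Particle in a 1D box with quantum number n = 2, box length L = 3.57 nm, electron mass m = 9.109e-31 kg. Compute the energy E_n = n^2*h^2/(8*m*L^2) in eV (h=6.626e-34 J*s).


E = n^2 * h^2 / (8 * m * L^2)
= 2^2 * (6.626e-34)^2 / (8 * 9.109e-31 * (3.57e-9)^2)
= 4 * 4.3904e-67 / (8 * 9.109e-31 * 1.2745e-17)
= 1.8909e-20 J
= 0.118 eV

0.118


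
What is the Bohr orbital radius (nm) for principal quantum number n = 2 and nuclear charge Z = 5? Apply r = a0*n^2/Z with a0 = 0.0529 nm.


r = a0 * n^2 / Z
= 0.0529 * 2^2 / 5
= 0.0529 * 4 / 5
= 0.0423 nm

0.0423


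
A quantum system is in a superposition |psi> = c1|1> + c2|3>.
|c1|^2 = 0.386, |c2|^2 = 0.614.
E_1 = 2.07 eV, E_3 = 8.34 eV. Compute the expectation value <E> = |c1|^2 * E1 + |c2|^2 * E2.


<E> = |c1|^2 * E1 + |c2|^2 * E2
= 0.386 * 2.07 + 0.614 * 8.34
= 0.799 + 5.1208
= 5.9198 eV

5.9198


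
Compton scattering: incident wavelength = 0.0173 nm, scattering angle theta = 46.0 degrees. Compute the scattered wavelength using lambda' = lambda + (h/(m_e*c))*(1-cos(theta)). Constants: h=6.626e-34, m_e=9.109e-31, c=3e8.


Compton wavelength: h/(m_e*c) = 2.4247e-12 m
d_lambda = 2.4247e-12 * (1 - cos(46.0 deg))
= 2.4247e-12 * 0.305342
= 7.4036e-13 m = 0.00074 nm
lambda' = 0.0173 + 0.00074
= 0.01804 nm

0.01804


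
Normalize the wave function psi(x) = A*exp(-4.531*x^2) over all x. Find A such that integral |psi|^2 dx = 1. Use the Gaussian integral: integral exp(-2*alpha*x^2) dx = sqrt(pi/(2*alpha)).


integral |psi|^2 dx = A^2 * sqrt(pi/(2*alpha)) = 1
A^2 = sqrt(2*alpha/pi)
= sqrt(2 * 4.531 / pi)
= 1.698389
A = sqrt(1.698389)
= 1.3032

1.3032


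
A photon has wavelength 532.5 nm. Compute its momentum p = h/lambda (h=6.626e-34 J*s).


p = h / lambda
= 6.626e-34 / (532.5e-9)
= 6.626e-34 / 5.3250e-07
= 1.2443e-27 kg*m/s

1.2443e-27


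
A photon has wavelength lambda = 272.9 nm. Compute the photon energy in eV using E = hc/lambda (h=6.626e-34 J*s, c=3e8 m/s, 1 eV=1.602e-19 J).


E = hc / lambda
= (6.626e-34)(3e8) / (272.9e-9)
= 1.9878e-25 / 2.7290e-07
= 7.2840e-19 J
Converting to eV: 7.2840e-19 / 1.602e-19
= 4.5468 eV

4.5468


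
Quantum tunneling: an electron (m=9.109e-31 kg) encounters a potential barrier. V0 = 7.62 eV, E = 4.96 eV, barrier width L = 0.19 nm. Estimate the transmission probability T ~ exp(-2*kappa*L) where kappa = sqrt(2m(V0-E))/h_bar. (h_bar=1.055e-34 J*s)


V0 - E = 2.66 eV = 4.2613e-19 J
kappa = sqrt(2 * m * (V0-E)) / h_bar
= sqrt(2 * 9.109e-31 * 4.2613e-19) / 1.055e-34
= 8.3516e+09 /m
2*kappa*L = 2 * 8.3516e+09 * 0.19e-9
= 3.1736
T = exp(-3.1736) = 4.185224e-02

4.185224e-02


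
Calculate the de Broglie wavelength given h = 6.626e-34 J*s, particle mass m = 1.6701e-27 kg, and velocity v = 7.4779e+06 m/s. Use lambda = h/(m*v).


lambda = h / (m * v)
= 6.626e-34 / (1.6701e-27 * 7.4779e+06)
= 6.626e-34 / 1.2489e-20
= 5.3055e-14 m

5.3055e-14


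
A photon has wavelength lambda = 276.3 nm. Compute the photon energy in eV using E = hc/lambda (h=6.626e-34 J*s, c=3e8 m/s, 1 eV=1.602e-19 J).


E = hc / lambda
= (6.626e-34)(3e8) / (276.3e-9)
= 1.9878e-25 / 2.7630e-07
= 7.1944e-19 J
Converting to eV: 7.1944e-19 / 1.602e-19
= 4.4909 eV

4.4909


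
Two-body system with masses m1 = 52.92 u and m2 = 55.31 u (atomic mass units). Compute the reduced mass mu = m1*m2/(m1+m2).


mu = m1 * m2 / (m1 + m2)
= 52.92 * 55.31 / (52.92 + 55.31)
= 2927.0052 / 108.23
= 27.0443 u

27.0443


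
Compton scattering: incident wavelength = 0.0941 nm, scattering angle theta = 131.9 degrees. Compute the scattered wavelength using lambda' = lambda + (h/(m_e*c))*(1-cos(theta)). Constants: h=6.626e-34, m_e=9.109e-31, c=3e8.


Compton wavelength: h/(m_e*c) = 2.4247e-12 m
d_lambda = 2.4247e-12 * (1 - cos(131.9 deg))
= 2.4247e-12 * 1.667833
= 4.0440e-12 m = 0.004044 nm
lambda' = 0.0941 + 0.004044
= 0.098144 nm

0.098144


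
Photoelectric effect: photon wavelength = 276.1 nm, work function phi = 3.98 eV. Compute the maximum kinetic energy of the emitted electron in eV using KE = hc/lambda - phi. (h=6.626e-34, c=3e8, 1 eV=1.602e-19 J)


E_photon = hc / lambda
= (6.626e-34)(3e8) / (276.1e-9)
= 7.1996e-19 J
= 4.4941 eV
KE = E_photon - phi
= 4.4941 - 3.98
= 0.5141 eV

0.5141


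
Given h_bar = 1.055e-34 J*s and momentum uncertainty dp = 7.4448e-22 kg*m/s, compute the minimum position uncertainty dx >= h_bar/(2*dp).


dx = h_bar / (2 * dp)
= 1.055e-34 / (2 * 7.4448e-22)
= 1.055e-34 / 1.4890e-21
= 7.0855e-14 m

7.0855e-14


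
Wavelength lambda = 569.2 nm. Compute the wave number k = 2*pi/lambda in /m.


k = 2 * pi / lambda
= 6.2832 / (569.2e-9)
= 6.2832 / 5.6920e-07
= 1.1039e+07 /m

1.1039e+07


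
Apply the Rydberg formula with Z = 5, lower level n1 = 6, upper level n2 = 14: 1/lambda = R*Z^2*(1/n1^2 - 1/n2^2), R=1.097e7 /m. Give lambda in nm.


1/lambda = R * Z^2 * (1/n1^2 - 1/n2^2)
= 1.097e7 * 5^2 * (1/6^2 - 1/14^2)
= 1.097e7 * 25 * (0.027778 - 0.005102)
= 6.2188e+06 /m
lambda = 1 / 6.2188e+06
= 160.8022 nm

160.8022


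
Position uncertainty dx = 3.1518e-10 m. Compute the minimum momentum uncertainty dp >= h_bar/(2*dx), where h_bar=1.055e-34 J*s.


dp = h_bar / (2 * dx)
= 1.055e-34 / (2 * 3.1518e-10)
= 1.055e-34 / 6.3036e-10
= 1.6736e-25 kg*m/s

1.6736e-25


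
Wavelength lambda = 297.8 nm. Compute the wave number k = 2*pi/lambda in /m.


k = 2 * pi / lambda
= 6.2832 / (297.8e-9)
= 6.2832 / 2.9780e-07
= 2.1099e+07 /m

2.1099e+07


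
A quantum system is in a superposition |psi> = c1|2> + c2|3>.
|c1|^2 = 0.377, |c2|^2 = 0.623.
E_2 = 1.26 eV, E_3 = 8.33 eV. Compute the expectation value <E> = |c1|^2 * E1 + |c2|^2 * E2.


<E> = |c1|^2 * E1 + |c2|^2 * E2
= 0.377 * 1.26 + 0.623 * 8.33
= 0.475 + 5.1896
= 5.6646 eV

5.6646


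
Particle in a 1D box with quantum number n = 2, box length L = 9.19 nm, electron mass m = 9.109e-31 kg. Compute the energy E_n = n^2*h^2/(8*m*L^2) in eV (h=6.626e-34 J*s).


E = n^2 * h^2 / (8 * m * L^2)
= 2^2 * (6.626e-34)^2 / (8 * 9.109e-31 * (9.19e-9)^2)
= 4 * 4.3904e-67 / (8 * 9.109e-31 * 8.4456e-17)
= 2.8535e-21 J
= 0.0178 eV

0.0178


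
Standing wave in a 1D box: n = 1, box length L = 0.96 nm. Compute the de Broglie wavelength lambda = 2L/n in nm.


lambda = 2L / n
= 2 * 0.96 / 1
= 1.92 / 1
= 1.92 nm

1.92


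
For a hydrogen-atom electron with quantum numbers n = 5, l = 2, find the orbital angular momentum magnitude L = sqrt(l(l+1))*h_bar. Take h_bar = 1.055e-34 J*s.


L = sqrt(l*(l+1)) * h_bar
= sqrt(2 * 3) * 1.055e-34
= sqrt(6) * 1.055e-34
= 2.4495 * 1.055e-34
= 2.5842e-34 J*s

2.5842e-34


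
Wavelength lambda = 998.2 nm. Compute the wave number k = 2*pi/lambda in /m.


k = 2 * pi / lambda
= 6.2832 / (998.2e-9)
= 6.2832 / 9.9820e-07
= 6.2945e+06 /m

6.2945e+06


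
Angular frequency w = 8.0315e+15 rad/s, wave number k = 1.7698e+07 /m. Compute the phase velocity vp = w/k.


vp = w / k
= 8.0315e+15 / 1.7698e+07
= 4.5381e+08 m/s

4.5381e+08


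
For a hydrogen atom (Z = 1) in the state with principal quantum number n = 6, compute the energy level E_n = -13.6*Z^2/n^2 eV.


E_n = -13.6 * Z^2 / n^2
= -13.6 * 1^2 / 6^2
= -13.6 * 1 / 36
= -0.3778 eV

-0.3778


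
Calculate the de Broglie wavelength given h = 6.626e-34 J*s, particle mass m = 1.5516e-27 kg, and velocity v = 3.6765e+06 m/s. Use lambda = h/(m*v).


lambda = h / (m * v)
= 6.626e-34 / (1.5516e-27 * 3.6765e+06)
= 6.626e-34 / 5.7045e-21
= 1.1615e-13 m

1.1615e-13


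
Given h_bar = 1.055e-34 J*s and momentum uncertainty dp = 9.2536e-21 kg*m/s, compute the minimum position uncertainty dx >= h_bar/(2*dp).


dx = h_bar / (2 * dp)
= 1.055e-34 / (2 * 9.2536e-21)
= 1.055e-34 / 1.8507e-20
= 5.7005e-15 m

5.7005e-15


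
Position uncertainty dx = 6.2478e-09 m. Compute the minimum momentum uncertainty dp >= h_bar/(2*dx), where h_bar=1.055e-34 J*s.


dp = h_bar / (2 * dx)
= 1.055e-34 / (2 * 6.2478e-09)
= 1.055e-34 / 1.2496e-08
= 8.4430e-27 kg*m/s

8.4430e-27


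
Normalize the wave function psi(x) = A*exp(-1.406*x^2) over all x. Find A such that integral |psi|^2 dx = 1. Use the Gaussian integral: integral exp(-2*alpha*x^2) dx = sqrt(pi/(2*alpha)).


integral |psi|^2 dx = A^2 * sqrt(pi/(2*alpha)) = 1
A^2 = sqrt(2*alpha/pi)
= sqrt(2 * 1.406 / pi)
= 0.946091
A = sqrt(0.946091)
= 0.9727

0.9727


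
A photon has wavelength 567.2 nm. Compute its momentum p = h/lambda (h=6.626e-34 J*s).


p = h / lambda
= 6.626e-34 / (567.2e-9)
= 6.626e-34 / 5.6720e-07
= 1.1682e-27 kg*m/s

1.1682e-27


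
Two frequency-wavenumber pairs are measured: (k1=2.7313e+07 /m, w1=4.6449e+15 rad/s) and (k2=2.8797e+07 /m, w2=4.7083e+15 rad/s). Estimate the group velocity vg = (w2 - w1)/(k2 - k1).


vg = (w2 - w1) / (k2 - k1)
= (4.7083e+15 - 4.6449e+15) / (2.8797e+07 - 2.7313e+07)
= 6.3400e+13 / 1.4840e+06
= 4.2722e+07 m/s

4.2722e+07


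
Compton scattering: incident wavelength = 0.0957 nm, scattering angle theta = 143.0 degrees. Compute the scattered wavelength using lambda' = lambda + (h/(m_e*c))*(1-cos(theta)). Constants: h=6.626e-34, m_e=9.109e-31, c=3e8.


Compton wavelength: h/(m_e*c) = 2.4247e-12 m
d_lambda = 2.4247e-12 * (1 - cos(143.0 deg))
= 2.4247e-12 * 1.798636
= 4.3612e-12 m = 0.004361 nm
lambda' = 0.0957 + 0.004361
= 0.100061 nm

0.100061


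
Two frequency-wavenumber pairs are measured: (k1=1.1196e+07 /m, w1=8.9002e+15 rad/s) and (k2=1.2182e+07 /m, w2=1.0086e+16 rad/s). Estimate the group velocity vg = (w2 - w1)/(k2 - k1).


vg = (w2 - w1) / (k2 - k1)
= (1.0086e+16 - 8.9002e+15) / (1.2182e+07 - 1.1196e+07)
= 1.1858e+15 / 9.8600e+05
= 1.2026e+09 m/s

1.2026e+09


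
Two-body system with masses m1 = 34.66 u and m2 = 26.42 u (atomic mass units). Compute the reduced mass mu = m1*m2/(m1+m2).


mu = m1 * m2 / (m1 + m2)
= 34.66 * 26.42 / (34.66 + 26.42)
= 915.7172 / 61.08
= 14.9921 u

14.9921


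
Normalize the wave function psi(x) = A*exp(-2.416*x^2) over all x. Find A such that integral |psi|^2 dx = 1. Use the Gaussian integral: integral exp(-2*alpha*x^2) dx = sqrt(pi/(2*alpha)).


integral |psi|^2 dx = A^2 * sqrt(pi/(2*alpha)) = 1
A^2 = sqrt(2*alpha/pi)
= sqrt(2 * 2.416 / pi)
= 1.240191
A = sqrt(1.240191)
= 1.1136

1.1136


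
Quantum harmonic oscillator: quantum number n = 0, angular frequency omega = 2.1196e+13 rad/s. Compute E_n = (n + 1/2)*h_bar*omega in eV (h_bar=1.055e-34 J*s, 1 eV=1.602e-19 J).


E = (n + 1/2) * h_bar * omega
= (0 + 0.5) * 1.055e-34 * 2.1196e+13
= 0.5 * 2.2362e-21
= 1.1181e-21 J
= 0.007 eV

0.007


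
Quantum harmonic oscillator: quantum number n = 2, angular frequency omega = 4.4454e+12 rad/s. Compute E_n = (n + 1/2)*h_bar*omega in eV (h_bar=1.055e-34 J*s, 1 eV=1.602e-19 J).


E = (n + 1/2) * h_bar * omega
= (2 + 0.5) * 1.055e-34 * 4.4454e+12
= 2.5 * 4.6899e-22
= 1.1725e-21 J
= 0.0073 eV

0.0073


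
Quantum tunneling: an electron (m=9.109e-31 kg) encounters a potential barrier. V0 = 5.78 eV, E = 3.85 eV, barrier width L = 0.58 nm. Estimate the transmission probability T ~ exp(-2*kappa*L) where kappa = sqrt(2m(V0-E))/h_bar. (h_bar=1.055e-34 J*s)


V0 - E = 1.93 eV = 3.0919e-19 J
kappa = sqrt(2 * m * (V0-E)) / h_bar
= sqrt(2 * 9.109e-31 * 3.0919e-19) / 1.055e-34
= 7.1139e+09 /m
2*kappa*L = 2 * 7.1139e+09 * 0.58e-9
= 8.2521
T = exp(-8.2521) = 2.607040e-04

2.607040e-04


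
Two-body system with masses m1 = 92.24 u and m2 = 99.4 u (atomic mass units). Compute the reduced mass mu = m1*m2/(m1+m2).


mu = m1 * m2 / (m1 + m2)
= 92.24 * 99.4 / (92.24 + 99.4)
= 9168.656 / 191.64
= 47.8431 u

47.8431


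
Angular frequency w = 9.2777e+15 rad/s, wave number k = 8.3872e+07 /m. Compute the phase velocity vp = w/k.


vp = w / k
= 9.2777e+15 / 8.3872e+07
= 1.1062e+08 m/s

1.1062e+08


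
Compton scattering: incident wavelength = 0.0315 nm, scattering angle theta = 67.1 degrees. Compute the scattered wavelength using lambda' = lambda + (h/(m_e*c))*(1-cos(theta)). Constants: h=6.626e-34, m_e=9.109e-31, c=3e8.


Compton wavelength: h/(m_e*c) = 2.4247e-12 m
d_lambda = 2.4247e-12 * (1 - cos(67.1 deg))
= 2.4247e-12 * 0.610876
= 1.4812e-12 m = 0.001481 nm
lambda' = 0.0315 + 0.001481
= 0.032981 nm

0.032981


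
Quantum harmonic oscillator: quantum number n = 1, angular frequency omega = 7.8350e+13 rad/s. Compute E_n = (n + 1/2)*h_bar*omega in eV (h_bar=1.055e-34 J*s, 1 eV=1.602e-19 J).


E = (n + 1/2) * h_bar * omega
= (1 + 0.5) * 1.055e-34 * 7.8350e+13
= 1.5 * 8.2659e-21
= 1.2399e-20 J
= 0.0774 eV

0.0774


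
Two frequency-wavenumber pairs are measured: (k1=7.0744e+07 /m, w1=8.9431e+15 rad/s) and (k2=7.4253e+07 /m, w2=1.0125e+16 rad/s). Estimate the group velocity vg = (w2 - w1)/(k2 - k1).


vg = (w2 - w1) / (k2 - k1)
= (1.0125e+16 - 8.9431e+15) / (7.4253e+07 - 7.0744e+07)
= 1.1819e+15 / 3.5090e+06
= 3.3682e+08 m/s

3.3682e+08


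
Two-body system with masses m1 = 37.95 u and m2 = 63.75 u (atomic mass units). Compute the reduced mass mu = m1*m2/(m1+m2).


mu = m1 * m2 / (m1 + m2)
= 37.95 * 63.75 / (37.95 + 63.75)
= 2419.3125 / 101.7
= 23.7887 u

23.7887


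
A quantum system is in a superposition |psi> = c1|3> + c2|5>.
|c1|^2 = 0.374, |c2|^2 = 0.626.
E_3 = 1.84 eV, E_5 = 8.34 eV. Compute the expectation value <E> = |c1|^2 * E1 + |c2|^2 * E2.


<E> = |c1|^2 * E1 + |c2|^2 * E2
= 0.374 * 1.84 + 0.626 * 8.34
= 0.6882 + 5.2208
= 5.909 eV

5.909


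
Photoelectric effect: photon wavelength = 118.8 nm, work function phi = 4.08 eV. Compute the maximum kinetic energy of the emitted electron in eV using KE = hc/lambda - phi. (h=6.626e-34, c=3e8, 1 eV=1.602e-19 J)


E_photon = hc / lambda
= (6.626e-34)(3e8) / (118.8e-9)
= 1.6732e-18 J
= 10.4446 eV
KE = E_photon - phi
= 10.4446 - 4.08
= 6.3646 eV

6.3646


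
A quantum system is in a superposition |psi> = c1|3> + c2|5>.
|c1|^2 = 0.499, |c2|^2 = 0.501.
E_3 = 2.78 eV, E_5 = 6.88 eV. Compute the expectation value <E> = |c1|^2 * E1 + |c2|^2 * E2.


<E> = |c1|^2 * E1 + |c2|^2 * E2
= 0.499 * 2.78 + 0.501 * 6.88
= 1.3872 + 3.4469
= 4.8341 eV

4.8341


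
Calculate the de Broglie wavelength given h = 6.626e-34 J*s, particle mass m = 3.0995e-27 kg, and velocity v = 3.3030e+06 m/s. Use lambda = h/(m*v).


lambda = h / (m * v)
= 6.626e-34 / (3.0995e-27 * 3.3030e+06)
= 6.626e-34 / 1.0238e-20
= 6.4722e-14 m

6.4722e-14


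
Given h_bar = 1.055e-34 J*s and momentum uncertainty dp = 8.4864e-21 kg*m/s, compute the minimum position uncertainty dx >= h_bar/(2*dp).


dx = h_bar / (2 * dp)
= 1.055e-34 / (2 * 8.4864e-21)
= 1.055e-34 / 1.6973e-20
= 6.2158e-15 m

6.2158e-15


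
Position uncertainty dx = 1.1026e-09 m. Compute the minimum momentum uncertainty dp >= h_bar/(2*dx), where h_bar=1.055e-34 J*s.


dp = h_bar / (2 * dx)
= 1.055e-34 / (2 * 1.1026e-09)
= 1.055e-34 / 2.2052e-09
= 4.7841e-26 kg*m/s

4.7841e-26


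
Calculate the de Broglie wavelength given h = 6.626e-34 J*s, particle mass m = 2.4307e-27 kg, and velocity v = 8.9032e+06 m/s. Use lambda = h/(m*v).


lambda = h / (m * v)
= 6.626e-34 / (2.4307e-27 * 8.9032e+06)
= 6.626e-34 / 2.1641e-20
= 3.0618e-14 m

3.0618e-14


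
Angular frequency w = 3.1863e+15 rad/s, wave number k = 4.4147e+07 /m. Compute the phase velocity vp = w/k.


vp = w / k
= 3.1863e+15 / 4.4147e+07
= 7.2175e+07 m/s

7.2175e+07


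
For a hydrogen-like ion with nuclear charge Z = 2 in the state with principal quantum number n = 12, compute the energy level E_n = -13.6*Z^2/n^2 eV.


E_n = -13.6 * Z^2 / n^2
= -13.6 * 2^2 / 12^2
= -13.6 * 4 / 144
= -0.3778 eV

-0.3778


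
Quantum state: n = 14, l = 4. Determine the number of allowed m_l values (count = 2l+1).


m_l ranges from -l to +l in integer steps
So m_l goes from -4 to +4
Count = 2l + 1 = 2*4 + 1
= 9

9


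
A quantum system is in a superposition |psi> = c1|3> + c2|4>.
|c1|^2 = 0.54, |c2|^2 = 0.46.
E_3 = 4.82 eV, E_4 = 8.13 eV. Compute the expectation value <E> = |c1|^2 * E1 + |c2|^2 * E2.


<E> = |c1|^2 * E1 + |c2|^2 * E2
= 0.54 * 4.82 + 0.46 * 8.13
= 2.6028 + 3.7398
= 6.3426 eV

6.3426


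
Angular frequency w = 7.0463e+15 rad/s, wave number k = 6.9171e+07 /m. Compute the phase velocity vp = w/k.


vp = w / k
= 7.0463e+15 / 6.9171e+07
= 1.0187e+08 m/s

1.0187e+08


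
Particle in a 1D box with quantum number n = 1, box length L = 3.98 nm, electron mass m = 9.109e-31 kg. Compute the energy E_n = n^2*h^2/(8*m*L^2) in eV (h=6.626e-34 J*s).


E = n^2 * h^2 / (8 * m * L^2)
= 1^2 * (6.626e-34)^2 / (8 * 9.109e-31 * (3.98e-9)^2)
= 1 * 4.3904e-67 / (8 * 9.109e-31 * 1.5840e-17)
= 3.8034e-21 J
= 0.0237 eV

0.0237


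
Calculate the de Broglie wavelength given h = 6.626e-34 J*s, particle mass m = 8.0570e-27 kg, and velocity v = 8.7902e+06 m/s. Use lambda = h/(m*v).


lambda = h / (m * v)
= 6.626e-34 / (8.0570e-27 * 8.7902e+06)
= 6.626e-34 / 7.0823e-20
= 9.3558e-15 m

9.3558e-15


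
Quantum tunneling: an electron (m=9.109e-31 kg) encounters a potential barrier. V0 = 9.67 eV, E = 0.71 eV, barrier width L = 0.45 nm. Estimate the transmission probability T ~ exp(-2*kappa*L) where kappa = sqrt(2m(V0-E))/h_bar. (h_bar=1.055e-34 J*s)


V0 - E = 8.96 eV = 1.4354e-18 J
kappa = sqrt(2 * m * (V0-E)) / h_bar
= sqrt(2 * 9.109e-31 * 1.4354e-18) / 1.055e-34
= 1.5328e+10 /m
2*kappa*L = 2 * 1.5328e+10 * 0.45e-9
= 13.7951
T = exp(-13.7951) = 1.020594e-06

1.020594e-06


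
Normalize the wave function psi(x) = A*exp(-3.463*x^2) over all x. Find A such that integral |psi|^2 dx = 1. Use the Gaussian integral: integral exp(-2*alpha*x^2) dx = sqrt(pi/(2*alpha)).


integral |psi|^2 dx = A^2 * sqrt(pi/(2*alpha)) = 1
A^2 = sqrt(2*alpha/pi)
= sqrt(2 * 3.463 / pi)
= 1.484794
A = sqrt(1.484794)
= 1.2185

1.2185


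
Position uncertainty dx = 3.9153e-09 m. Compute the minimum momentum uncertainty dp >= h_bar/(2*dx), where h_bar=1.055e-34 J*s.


dp = h_bar / (2 * dx)
= 1.055e-34 / (2 * 3.9153e-09)
= 1.055e-34 / 7.8306e-09
= 1.3473e-26 kg*m/s

1.3473e-26


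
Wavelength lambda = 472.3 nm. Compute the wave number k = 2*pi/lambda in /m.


k = 2 * pi / lambda
= 6.2832 / (472.3e-9)
= 6.2832 / 4.7230e-07
= 1.3303e+07 /m

1.3303e+07


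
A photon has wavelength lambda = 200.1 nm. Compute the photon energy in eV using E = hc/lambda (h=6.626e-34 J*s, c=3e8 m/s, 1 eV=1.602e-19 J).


E = hc / lambda
= (6.626e-34)(3e8) / (200.1e-9)
= 1.9878e-25 / 2.0010e-07
= 9.9340e-19 J
Converting to eV: 9.9340e-19 / 1.602e-19
= 6.201 eV

6.201


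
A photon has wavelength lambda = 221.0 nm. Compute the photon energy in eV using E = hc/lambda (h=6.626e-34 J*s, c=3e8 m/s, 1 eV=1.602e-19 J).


E = hc / lambda
= (6.626e-34)(3e8) / (221.0e-9)
= 1.9878e-25 / 2.2100e-07
= 8.9946e-19 J
Converting to eV: 8.9946e-19 / 1.602e-19
= 5.6146 eV

5.6146


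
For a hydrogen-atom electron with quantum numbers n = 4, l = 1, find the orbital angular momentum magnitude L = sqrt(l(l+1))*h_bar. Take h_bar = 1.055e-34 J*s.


L = sqrt(l*(l+1)) * h_bar
= sqrt(1 * 2) * 1.055e-34
= sqrt(2) * 1.055e-34
= 1.4142 * 1.055e-34
= 1.4920e-34 J*s

1.4920e-34


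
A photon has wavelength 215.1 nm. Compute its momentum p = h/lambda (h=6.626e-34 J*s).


p = h / lambda
= 6.626e-34 / (215.1e-9)
= 6.626e-34 / 2.1510e-07
= 3.0804e-27 kg*m/s

3.0804e-27


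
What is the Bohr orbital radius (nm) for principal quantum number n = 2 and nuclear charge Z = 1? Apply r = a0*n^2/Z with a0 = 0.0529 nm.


r = a0 * n^2 / Z
= 0.0529 * 2^2 / 1
= 0.0529 * 4 / 1
= 0.2116 nm

0.2116


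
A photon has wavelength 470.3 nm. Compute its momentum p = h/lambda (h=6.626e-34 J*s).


p = h / lambda
= 6.626e-34 / (470.3e-9)
= 6.626e-34 / 4.7030e-07
= 1.4089e-27 kg*m/s

1.4089e-27


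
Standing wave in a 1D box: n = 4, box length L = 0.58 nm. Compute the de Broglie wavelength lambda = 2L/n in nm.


lambda = 2L / n
= 2 * 0.58 / 4
= 1.16 / 4
= 0.29 nm

0.29


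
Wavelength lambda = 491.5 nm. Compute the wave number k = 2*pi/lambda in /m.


k = 2 * pi / lambda
= 6.2832 / (491.5e-9)
= 6.2832 / 4.9150e-07
= 1.2784e+07 /m

1.2784e+07


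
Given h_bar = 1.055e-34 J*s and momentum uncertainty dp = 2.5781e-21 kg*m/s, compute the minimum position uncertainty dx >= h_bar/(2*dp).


dx = h_bar / (2 * dp)
= 1.055e-34 / (2 * 2.5781e-21)
= 1.055e-34 / 5.1562e-21
= 2.0461e-14 m

2.0461e-14


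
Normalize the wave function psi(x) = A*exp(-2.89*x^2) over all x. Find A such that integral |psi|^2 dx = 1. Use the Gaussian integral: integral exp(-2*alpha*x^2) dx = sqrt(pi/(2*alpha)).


integral |psi|^2 dx = A^2 * sqrt(pi/(2*alpha)) = 1
A^2 = sqrt(2*alpha/pi)
= sqrt(2 * 2.89 / pi)
= 1.356404
A = sqrt(1.356404)
= 1.1646

1.1646


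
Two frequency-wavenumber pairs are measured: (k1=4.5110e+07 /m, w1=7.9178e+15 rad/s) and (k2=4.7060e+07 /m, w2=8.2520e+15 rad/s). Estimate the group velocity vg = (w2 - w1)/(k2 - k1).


vg = (w2 - w1) / (k2 - k1)
= (8.2520e+15 - 7.9178e+15) / (4.7060e+07 - 4.5110e+07)
= 3.3420e+14 / 1.9500e+06
= 1.7138e+08 m/s

1.7138e+08


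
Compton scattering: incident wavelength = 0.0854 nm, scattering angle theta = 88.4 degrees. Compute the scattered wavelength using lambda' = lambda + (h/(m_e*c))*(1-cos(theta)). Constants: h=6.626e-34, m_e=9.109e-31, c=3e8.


Compton wavelength: h/(m_e*c) = 2.4247e-12 m
d_lambda = 2.4247e-12 * (1 - cos(88.4 deg))
= 2.4247e-12 * 0.972078
= 2.3570e-12 m = 0.002357 nm
lambda' = 0.0854 + 0.002357
= 0.087757 nm

0.087757


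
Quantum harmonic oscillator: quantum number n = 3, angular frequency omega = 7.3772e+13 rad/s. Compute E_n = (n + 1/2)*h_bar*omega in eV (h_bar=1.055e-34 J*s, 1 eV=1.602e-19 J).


E = (n + 1/2) * h_bar * omega
= (3 + 0.5) * 1.055e-34 * 7.3772e+13
= 3.5 * 7.7829e-21
= 2.7240e-20 J
= 0.17 eV

0.17


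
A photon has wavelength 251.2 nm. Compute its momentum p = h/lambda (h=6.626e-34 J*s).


p = h / lambda
= 6.626e-34 / (251.2e-9)
= 6.626e-34 / 2.5120e-07
= 2.6377e-27 kg*m/s

2.6377e-27


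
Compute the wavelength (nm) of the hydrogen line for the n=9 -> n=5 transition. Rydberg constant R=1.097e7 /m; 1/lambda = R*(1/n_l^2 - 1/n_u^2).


1/lambda = R * (1/n_l^2 - 1/n_u^2)
= 1.097e7 * (1/5^2 - 1/9^2)
= 1.097e7 * (0.04 - 0.012346)
= 1.097e7 * 0.027654
= 3.0337e+05 /m
lambda = 1 / 3.0337e+05 = 3296.3276 nm

3296.3276


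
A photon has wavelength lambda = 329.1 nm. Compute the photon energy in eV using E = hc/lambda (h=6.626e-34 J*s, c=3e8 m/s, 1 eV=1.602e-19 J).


E = hc / lambda
= (6.626e-34)(3e8) / (329.1e-9)
= 1.9878e-25 / 3.2910e-07
= 6.0401e-19 J
Converting to eV: 6.0401e-19 / 1.602e-19
= 3.7704 eV

3.7704


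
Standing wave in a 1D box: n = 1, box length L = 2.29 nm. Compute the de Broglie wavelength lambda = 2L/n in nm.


lambda = 2L / n
= 2 * 2.29 / 1
= 4.58 / 1
= 4.58 nm

4.58


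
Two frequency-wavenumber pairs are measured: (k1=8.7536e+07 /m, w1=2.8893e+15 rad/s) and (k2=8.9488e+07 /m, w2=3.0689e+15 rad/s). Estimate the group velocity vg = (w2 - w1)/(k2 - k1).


vg = (w2 - w1) / (k2 - k1)
= (3.0689e+15 - 2.8893e+15) / (8.9488e+07 - 8.7536e+07)
= 1.7960e+14 / 1.9520e+06
= 9.2008e+07 m/s

9.2008e+07


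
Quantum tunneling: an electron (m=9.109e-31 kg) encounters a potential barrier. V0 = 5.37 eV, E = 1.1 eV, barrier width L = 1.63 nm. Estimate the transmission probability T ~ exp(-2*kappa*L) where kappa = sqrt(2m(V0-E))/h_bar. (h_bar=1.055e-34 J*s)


V0 - E = 4.27 eV = 6.8405e-19 J
kappa = sqrt(2 * m * (V0-E)) / h_bar
= sqrt(2 * 9.109e-31 * 6.8405e-19) / 1.055e-34
= 1.0581e+10 /m
2*kappa*L = 2 * 1.0581e+10 * 1.63e-9
= 34.4954
T = exp(-34.4954) = 1.044373e-15

1.044373e-15


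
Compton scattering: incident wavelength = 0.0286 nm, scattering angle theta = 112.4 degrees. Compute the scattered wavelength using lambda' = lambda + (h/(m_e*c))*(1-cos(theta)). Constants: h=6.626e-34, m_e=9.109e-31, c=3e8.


Compton wavelength: h/(m_e*c) = 2.4247e-12 m
d_lambda = 2.4247e-12 * (1 - cos(112.4 deg))
= 2.4247e-12 * 1.38107
= 3.3487e-12 m = 0.003349 nm
lambda' = 0.0286 + 0.003349
= 0.031949 nm

0.031949


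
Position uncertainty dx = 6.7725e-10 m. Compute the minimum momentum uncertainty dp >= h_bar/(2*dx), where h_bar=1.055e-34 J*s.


dp = h_bar / (2 * dx)
= 1.055e-34 / (2 * 6.7725e-10)
= 1.055e-34 / 1.3545e-09
= 7.7889e-26 kg*m/s

7.7889e-26


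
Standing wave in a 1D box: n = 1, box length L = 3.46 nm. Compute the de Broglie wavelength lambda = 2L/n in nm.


lambda = 2L / n
= 2 * 3.46 / 1
= 6.92 / 1
= 6.92 nm

6.92


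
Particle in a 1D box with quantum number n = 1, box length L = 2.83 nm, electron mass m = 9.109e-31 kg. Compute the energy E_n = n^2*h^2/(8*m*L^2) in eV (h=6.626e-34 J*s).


E = n^2 * h^2 / (8 * m * L^2)
= 1^2 * (6.626e-34)^2 / (8 * 9.109e-31 * (2.83e-9)^2)
= 1 * 4.3904e-67 / (8 * 9.109e-31 * 8.0089e-18)
= 7.5226e-21 J
= 0.047 eV

0.047


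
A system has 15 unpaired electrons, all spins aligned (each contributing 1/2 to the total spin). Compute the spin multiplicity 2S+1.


Total spin S = N * (1/2) = 15 * 0.5 = 7.5
Spin multiplicity = 2S + 1
= 2 * 7.5 + 1
= 16

16


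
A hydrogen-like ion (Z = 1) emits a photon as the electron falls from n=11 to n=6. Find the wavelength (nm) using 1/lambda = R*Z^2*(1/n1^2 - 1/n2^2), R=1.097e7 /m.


1/lambda = R * Z^2 * (1/n1^2 - 1/n2^2)
= 1.097e7 * 1^2 * (1/6^2 - 1/11^2)
= 1.097e7 * 1 * (0.027778 - 0.008264)
= 2.1406e+05 /m
lambda = 1 / 2.1406e+05
= 4671.5642 nm

4671.5642


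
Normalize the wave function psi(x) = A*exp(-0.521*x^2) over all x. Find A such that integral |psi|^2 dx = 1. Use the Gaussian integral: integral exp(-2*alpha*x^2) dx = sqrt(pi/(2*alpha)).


integral |psi|^2 dx = A^2 * sqrt(pi/(2*alpha)) = 1
A^2 = sqrt(2*alpha/pi)
= sqrt(2 * 0.521 / pi)
= 0.575916
A = sqrt(0.575916)
= 0.7589

0.7589


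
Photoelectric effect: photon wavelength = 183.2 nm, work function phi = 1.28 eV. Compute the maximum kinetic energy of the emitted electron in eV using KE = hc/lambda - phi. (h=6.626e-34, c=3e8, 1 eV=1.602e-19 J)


E_photon = hc / lambda
= (6.626e-34)(3e8) / (183.2e-9)
= 1.0850e-18 J
= 6.7731 eV
KE = E_photon - phi
= 6.7731 - 1.28
= 5.4931 eV

5.4931


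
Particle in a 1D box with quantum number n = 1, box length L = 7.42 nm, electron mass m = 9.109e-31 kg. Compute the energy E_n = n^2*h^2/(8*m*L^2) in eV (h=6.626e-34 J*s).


E = n^2 * h^2 / (8 * m * L^2)
= 1^2 * (6.626e-34)^2 / (8 * 9.109e-31 * (7.42e-9)^2)
= 1 * 4.3904e-67 / (8 * 9.109e-31 * 5.5056e-17)
= 1.0943e-21 J
= 0.0068 eV

0.0068


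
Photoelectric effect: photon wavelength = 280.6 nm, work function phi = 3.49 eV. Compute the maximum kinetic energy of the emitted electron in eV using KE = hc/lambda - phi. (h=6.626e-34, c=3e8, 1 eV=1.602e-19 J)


E_photon = hc / lambda
= (6.626e-34)(3e8) / (280.6e-9)
= 7.0841e-19 J
= 4.422 eV
KE = E_photon - phi
= 4.422 - 3.49
= 0.932 eV

0.932


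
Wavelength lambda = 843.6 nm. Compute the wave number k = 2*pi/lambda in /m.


k = 2 * pi / lambda
= 6.2832 / (843.6e-9)
= 6.2832 / 8.4360e-07
= 7.4481e+06 /m

7.4481e+06


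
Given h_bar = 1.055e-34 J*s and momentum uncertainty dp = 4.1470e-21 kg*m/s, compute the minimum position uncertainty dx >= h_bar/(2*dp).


dx = h_bar / (2 * dp)
= 1.055e-34 / (2 * 4.1470e-21)
= 1.055e-34 / 8.2940e-21
= 1.2720e-14 m

1.2720e-14


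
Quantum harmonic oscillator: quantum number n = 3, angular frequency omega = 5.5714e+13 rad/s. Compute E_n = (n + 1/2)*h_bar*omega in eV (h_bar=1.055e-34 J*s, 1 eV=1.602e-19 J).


E = (n + 1/2) * h_bar * omega
= (3 + 0.5) * 1.055e-34 * 5.5714e+13
= 3.5 * 5.8778e-21
= 2.0572e-20 J
= 0.1284 eV

0.1284


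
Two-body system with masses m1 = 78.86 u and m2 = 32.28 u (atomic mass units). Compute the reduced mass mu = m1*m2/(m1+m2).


mu = m1 * m2 / (m1 + m2)
= 78.86 * 32.28 / (78.86 + 32.28)
= 2545.6008 / 111.14
= 22.9045 u

22.9045


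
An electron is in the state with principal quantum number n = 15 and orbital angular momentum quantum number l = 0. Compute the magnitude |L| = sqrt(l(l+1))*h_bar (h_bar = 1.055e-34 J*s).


L = sqrt(l*(l+1)) * h_bar
= sqrt(0 * 1) * 1.055e-34
= sqrt(0) * 1.055e-34
= 0.0 * 1.055e-34
= 0.0000e+00 J*s

0.0000e+00


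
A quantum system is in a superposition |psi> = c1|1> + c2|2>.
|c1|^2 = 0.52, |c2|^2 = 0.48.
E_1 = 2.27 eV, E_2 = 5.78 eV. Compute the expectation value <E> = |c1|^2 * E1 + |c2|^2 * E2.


<E> = |c1|^2 * E1 + |c2|^2 * E2
= 0.52 * 2.27 + 0.48 * 5.78
= 1.1804 + 2.7744
= 3.9548 eV

3.9548


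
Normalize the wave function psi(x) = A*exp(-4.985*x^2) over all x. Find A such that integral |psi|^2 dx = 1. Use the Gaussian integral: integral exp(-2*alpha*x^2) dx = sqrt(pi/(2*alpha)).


integral |psi|^2 dx = A^2 * sqrt(pi/(2*alpha)) = 1
A^2 = sqrt(2*alpha/pi)
= sqrt(2 * 4.985 / pi)
= 1.781446
A = sqrt(1.781446)
= 1.3347

1.3347


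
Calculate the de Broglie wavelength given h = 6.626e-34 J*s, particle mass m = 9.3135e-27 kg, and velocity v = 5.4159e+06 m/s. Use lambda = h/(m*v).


lambda = h / (m * v)
= 6.626e-34 / (9.3135e-27 * 5.4159e+06)
= 6.626e-34 / 5.0441e-20
= 1.3136e-14 m

1.3136e-14


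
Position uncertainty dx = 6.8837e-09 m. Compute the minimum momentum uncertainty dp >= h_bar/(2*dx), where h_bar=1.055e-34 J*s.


dp = h_bar / (2 * dx)
= 1.055e-34 / (2 * 6.8837e-09)
= 1.055e-34 / 1.3767e-08
= 7.6630e-27 kg*m/s

7.6630e-27


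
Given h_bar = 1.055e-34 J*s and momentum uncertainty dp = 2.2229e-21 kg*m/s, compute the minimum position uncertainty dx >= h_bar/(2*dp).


dx = h_bar / (2 * dp)
= 1.055e-34 / (2 * 2.2229e-21)
= 1.055e-34 / 4.4458e-21
= 2.3730e-14 m

2.3730e-14


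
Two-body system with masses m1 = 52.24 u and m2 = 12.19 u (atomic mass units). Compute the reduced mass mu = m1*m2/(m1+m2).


mu = m1 * m2 / (m1 + m2)
= 52.24 * 12.19 / (52.24 + 12.19)
= 636.8056 / 64.43
= 9.8837 u

9.8837


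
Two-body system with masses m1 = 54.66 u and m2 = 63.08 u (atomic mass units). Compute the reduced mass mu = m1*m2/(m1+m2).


mu = m1 * m2 / (m1 + m2)
= 54.66 * 63.08 / (54.66 + 63.08)
= 3447.9528 / 117.74
= 29.2845 u

29.2845


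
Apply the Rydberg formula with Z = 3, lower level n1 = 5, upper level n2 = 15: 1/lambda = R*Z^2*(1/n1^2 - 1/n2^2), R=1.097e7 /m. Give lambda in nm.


1/lambda = R * Z^2 * (1/n1^2 - 1/n2^2)
= 1.097e7 * 3^2 * (1/5^2 - 1/15^2)
= 1.097e7 * 9 * (0.04 - 0.004444)
= 3.5104e+06 /m
lambda = 1 / 3.5104e+06
= 284.8678 nm

284.8678


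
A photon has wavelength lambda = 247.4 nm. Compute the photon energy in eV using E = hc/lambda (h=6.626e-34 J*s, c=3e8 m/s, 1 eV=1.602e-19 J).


E = hc / lambda
= (6.626e-34)(3e8) / (247.4e-9)
= 1.9878e-25 / 2.4740e-07
= 8.0348e-19 J
Converting to eV: 8.0348e-19 / 1.602e-19
= 5.0155 eV

5.0155


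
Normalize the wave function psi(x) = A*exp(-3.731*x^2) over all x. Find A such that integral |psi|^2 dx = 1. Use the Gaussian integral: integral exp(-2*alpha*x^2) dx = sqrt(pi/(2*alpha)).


integral |psi|^2 dx = A^2 * sqrt(pi/(2*alpha)) = 1
A^2 = sqrt(2*alpha/pi)
= sqrt(2 * 3.731 / pi)
= 1.541178
A = sqrt(1.541178)
= 1.2414

1.2414


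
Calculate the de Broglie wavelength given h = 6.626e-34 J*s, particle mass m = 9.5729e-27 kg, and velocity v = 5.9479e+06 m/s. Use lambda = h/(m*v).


lambda = h / (m * v)
= 6.626e-34 / (9.5729e-27 * 5.9479e+06)
= 6.626e-34 / 5.6939e-20
= 1.1637e-14 m

1.1637e-14


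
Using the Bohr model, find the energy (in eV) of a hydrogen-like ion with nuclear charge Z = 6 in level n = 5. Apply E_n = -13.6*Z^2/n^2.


E_n = -13.6 * Z^2 / n^2
= -13.6 * 6^2 / 5^2
= -13.6 * 36 / 25
= -19.584 eV

-19.584


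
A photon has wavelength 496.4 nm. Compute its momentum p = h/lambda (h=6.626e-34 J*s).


p = h / lambda
= 6.626e-34 / (496.4e-9)
= 6.626e-34 / 4.9640e-07
= 1.3348e-27 kg*m/s

1.3348e-27


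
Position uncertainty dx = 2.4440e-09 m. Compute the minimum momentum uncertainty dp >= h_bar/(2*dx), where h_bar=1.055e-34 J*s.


dp = h_bar / (2 * dx)
= 1.055e-34 / (2 * 2.4440e-09)
= 1.055e-34 / 4.8880e-09
= 2.1583e-26 kg*m/s

2.1583e-26


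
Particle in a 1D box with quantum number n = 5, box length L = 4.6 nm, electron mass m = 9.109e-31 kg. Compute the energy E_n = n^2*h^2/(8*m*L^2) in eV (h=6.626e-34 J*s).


E = n^2 * h^2 / (8 * m * L^2)
= 5^2 * (6.626e-34)^2 / (8 * 9.109e-31 * (4.6e-9)^2)
= 25 * 4.3904e-67 / (8 * 9.109e-31 * 2.1160e-17)
= 7.1181e-20 J
= 0.4443 eV

0.4443


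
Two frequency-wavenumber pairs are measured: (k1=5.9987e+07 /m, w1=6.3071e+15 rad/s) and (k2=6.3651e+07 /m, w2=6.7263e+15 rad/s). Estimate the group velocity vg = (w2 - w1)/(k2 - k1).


vg = (w2 - w1) / (k2 - k1)
= (6.7263e+15 - 6.3071e+15) / (6.3651e+07 - 5.9987e+07)
= 4.1920e+14 / 3.6640e+06
= 1.1441e+08 m/s

1.1441e+08


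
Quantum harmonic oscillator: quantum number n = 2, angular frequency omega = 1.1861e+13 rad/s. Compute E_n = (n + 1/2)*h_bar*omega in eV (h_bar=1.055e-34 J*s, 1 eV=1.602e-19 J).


E = (n + 1/2) * h_bar * omega
= (2 + 0.5) * 1.055e-34 * 1.1861e+13
= 2.5 * 1.2513e-21
= 3.1283e-21 J
= 0.0195 eV

0.0195


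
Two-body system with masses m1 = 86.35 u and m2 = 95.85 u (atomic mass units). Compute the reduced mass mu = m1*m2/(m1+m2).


mu = m1 * m2 / (m1 + m2)
= 86.35 * 95.85 / (86.35 + 95.85)
= 8276.6475 / 182.2
= 45.4262 u

45.4262


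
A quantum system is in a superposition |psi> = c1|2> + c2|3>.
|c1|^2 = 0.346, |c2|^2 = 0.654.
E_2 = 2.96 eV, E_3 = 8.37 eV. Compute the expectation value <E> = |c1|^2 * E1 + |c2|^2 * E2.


<E> = |c1|^2 * E1 + |c2|^2 * E2
= 0.346 * 2.96 + 0.654 * 8.37
= 1.0242 + 5.474
= 6.4981 eV

6.4981


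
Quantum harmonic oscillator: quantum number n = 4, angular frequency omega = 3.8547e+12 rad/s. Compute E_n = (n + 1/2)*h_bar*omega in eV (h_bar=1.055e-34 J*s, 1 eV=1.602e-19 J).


E = (n + 1/2) * h_bar * omega
= (4 + 0.5) * 1.055e-34 * 3.8547e+12
= 4.5 * 4.0667e-22
= 1.8300e-21 J
= 0.0114 eV

0.0114


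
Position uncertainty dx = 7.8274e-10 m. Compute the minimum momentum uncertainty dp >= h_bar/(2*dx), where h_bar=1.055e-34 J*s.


dp = h_bar / (2 * dx)
= 1.055e-34 / (2 * 7.8274e-10)
= 1.055e-34 / 1.5655e-09
= 6.7391e-26 kg*m/s

6.7391e-26


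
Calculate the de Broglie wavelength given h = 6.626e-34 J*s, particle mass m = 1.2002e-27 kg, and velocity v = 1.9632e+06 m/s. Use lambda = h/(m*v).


lambda = h / (m * v)
= 6.626e-34 / (1.2002e-27 * 1.9632e+06)
= 6.626e-34 / 2.3562e-21
= 2.8121e-13 m

2.8121e-13


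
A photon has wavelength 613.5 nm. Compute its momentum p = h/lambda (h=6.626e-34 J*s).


p = h / lambda
= 6.626e-34 / (613.5e-9)
= 6.626e-34 / 6.1350e-07
= 1.0800e-27 kg*m/s

1.0800e-27


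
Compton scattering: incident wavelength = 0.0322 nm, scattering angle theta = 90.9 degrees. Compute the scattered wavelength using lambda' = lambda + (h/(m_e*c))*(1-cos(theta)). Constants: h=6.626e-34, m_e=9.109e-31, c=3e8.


Compton wavelength: h/(m_e*c) = 2.4247e-12 m
d_lambda = 2.4247e-12 * (1 - cos(90.9 deg))
= 2.4247e-12 * 1.015707
= 2.4628e-12 m = 0.002463 nm
lambda' = 0.0322 + 0.002463
= 0.034663 nm

0.034663


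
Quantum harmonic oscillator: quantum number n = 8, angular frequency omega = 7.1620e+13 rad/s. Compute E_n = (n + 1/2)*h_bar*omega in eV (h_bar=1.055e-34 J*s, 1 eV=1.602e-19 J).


E = (n + 1/2) * h_bar * omega
= (8 + 0.5) * 1.055e-34 * 7.1620e+13
= 8.5 * 7.5559e-21
= 6.4225e-20 J
= 0.4009 eV

0.4009


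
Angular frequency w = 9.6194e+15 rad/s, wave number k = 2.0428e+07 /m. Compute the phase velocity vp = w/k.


vp = w / k
= 9.6194e+15 / 2.0428e+07
= 4.7089e+08 m/s

4.7089e+08


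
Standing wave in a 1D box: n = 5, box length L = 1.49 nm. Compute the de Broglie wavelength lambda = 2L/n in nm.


lambda = 2L / n
= 2 * 1.49 / 5
= 2.98 / 5
= 0.596 nm

0.596


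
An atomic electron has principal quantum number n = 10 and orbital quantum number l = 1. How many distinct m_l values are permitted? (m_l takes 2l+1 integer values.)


m_l ranges from -l to +l in integer steps
So m_l goes from -1 to +1
Count = 2l + 1 = 2*1 + 1
= 3

3


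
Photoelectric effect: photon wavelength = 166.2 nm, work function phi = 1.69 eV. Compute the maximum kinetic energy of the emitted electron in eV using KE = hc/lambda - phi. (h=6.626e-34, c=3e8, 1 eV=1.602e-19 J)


E_photon = hc / lambda
= (6.626e-34)(3e8) / (166.2e-9)
= 1.1960e-18 J
= 7.4658 eV
KE = E_photon - phi
= 7.4658 - 1.69
= 5.7758 eV

5.7758


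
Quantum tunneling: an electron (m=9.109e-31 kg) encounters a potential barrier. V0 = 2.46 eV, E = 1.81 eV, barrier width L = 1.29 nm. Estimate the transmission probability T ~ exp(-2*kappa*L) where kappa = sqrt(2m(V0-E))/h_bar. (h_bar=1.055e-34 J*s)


V0 - E = 0.65 eV = 1.0413e-19 J
kappa = sqrt(2 * m * (V0-E)) / h_bar
= sqrt(2 * 9.109e-31 * 1.0413e-19) / 1.055e-34
= 4.1284e+09 /m
2*kappa*L = 2 * 4.1284e+09 * 1.29e-9
= 10.6514
T = exp(-10.6514) = 2.366836e-05

2.366836e-05


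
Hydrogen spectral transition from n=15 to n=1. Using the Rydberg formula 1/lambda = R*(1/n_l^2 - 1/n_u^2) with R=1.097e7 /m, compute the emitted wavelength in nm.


1/lambda = R * (1/n_l^2 - 1/n_u^2)
= 1.097e7 * (1/1^2 - 1/15^2)
= 1.097e7 * (1.0 - 0.004444)
= 1.097e7 * 0.995556
= 1.0921e+07 /m
lambda = 1 / 1.0921e+07 = 91.5647 nm

91.5647


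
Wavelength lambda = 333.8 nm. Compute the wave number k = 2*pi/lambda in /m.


k = 2 * pi / lambda
= 6.2832 / (333.8e-9)
= 6.2832 / 3.3380e-07
= 1.8823e+07 /m

1.8823e+07


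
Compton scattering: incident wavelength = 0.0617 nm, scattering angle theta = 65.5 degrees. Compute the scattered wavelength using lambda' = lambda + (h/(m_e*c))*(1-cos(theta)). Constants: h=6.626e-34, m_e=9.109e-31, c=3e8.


Compton wavelength: h/(m_e*c) = 2.4247e-12 m
d_lambda = 2.4247e-12 * (1 - cos(65.5 deg))
= 2.4247e-12 * 0.585307
= 1.4192e-12 m = 0.001419 nm
lambda' = 0.0617 + 0.001419
= 0.063119 nm

0.063119


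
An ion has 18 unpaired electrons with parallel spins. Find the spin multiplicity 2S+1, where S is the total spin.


Total spin S = N * (1/2) = 18 * 0.5 = 9.0
Spin multiplicity = 2S + 1
= 2 * 9.0 + 1
= 19

19


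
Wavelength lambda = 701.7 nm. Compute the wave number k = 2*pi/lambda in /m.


k = 2 * pi / lambda
= 6.2832 / (701.7e-9)
= 6.2832 / 7.0170e-07
= 8.9542e+06 /m

8.9542e+06


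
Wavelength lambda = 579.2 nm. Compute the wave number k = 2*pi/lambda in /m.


k = 2 * pi / lambda
= 6.2832 / (579.2e-9)
= 6.2832 / 5.7920e-07
= 1.0848e+07 /m

1.0848e+07


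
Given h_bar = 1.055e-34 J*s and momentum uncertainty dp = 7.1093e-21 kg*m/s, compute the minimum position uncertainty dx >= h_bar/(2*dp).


dx = h_bar / (2 * dp)
= 1.055e-34 / (2 * 7.1093e-21)
= 1.055e-34 / 1.4219e-20
= 7.4199e-15 m

7.4199e-15


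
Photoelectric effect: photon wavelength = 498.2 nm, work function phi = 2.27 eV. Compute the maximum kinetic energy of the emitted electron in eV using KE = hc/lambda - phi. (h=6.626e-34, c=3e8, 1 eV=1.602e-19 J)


E_photon = hc / lambda
= (6.626e-34)(3e8) / (498.2e-9)
= 3.9900e-19 J
= 2.4906 eV
KE = E_photon - phi
= 2.4906 - 2.27
= 0.2206 eV

0.2206


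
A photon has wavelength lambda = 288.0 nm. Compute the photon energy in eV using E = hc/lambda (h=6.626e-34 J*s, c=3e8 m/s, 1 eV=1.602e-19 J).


E = hc / lambda
= (6.626e-34)(3e8) / (288.0e-9)
= 1.9878e-25 / 2.8800e-07
= 6.9021e-19 J
Converting to eV: 6.9021e-19 / 1.602e-19
= 4.3084 eV

4.3084


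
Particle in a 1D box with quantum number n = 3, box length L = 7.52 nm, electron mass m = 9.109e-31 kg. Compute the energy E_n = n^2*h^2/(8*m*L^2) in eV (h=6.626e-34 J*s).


E = n^2 * h^2 / (8 * m * L^2)
= 3^2 * (6.626e-34)^2 / (8 * 9.109e-31 * (7.52e-9)^2)
= 9 * 4.3904e-67 / (8 * 9.109e-31 * 5.6550e-17)
= 9.5885e-21 J
= 0.0599 eV

0.0599
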